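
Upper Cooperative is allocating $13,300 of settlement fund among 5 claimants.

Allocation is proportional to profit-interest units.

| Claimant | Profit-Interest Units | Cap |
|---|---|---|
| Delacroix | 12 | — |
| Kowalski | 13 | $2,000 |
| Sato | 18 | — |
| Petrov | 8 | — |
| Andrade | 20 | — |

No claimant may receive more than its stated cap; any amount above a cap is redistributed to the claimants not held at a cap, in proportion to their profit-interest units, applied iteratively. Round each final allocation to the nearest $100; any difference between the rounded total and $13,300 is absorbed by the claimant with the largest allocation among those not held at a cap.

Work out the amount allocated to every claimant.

Delacroix: $2,300; Kowalski: $2,000; Sato: $3,500; Petrov: $1,600; Andrade: $3,900

Profit-interest units total: 71.
Unconstrained shares: Delacroix 2,247.89; Kowalski 2,435.21; Sato 3,371.83; Petrov 1,498.59; Andrade 3,746.48.
Cap binds for Kowalski ($2,000); residual $11,300 reallocated over remaining profit-interest units 58.
Redistributed shares: Delacroix 2,337.93 → $2,300; Sato 3,506.90 → $3,500; Petrov 1,558.62 → $1,600; Andrade 3,896.55 → $3,900.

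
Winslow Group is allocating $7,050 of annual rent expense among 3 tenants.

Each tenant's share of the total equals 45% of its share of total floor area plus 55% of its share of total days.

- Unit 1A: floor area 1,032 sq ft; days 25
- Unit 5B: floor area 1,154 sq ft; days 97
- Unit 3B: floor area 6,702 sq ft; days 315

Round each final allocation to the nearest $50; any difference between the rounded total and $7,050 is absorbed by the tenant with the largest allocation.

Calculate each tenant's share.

Unit 1A: $600; Unit 5B: $1,250; Unit 3B: $5,200

Floor area total 8,888; days total 437.
Blended shares (45% floor area + 55% days): Unit 1A 0.0837; Unit 5B 0.1805; Unit 3B 0.7358.
Pro-rata amounts: Unit 1A 590.19; Unit 5B 1,272.59; Unit 3B 5,187.22.
Rounded to nearest $50: Unit 1A $600; Unit 5B $1,250; Unit 3B $5,200. Sum = $7,050.
No rounding difference to absorb.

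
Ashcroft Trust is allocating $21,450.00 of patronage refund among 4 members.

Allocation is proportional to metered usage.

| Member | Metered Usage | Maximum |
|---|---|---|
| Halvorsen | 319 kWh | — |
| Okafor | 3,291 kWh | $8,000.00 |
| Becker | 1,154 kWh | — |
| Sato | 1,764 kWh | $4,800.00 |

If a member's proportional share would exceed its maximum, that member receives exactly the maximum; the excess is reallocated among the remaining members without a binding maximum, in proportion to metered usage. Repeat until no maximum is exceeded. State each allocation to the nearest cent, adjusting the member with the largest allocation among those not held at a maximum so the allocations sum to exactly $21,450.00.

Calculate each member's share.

Metered usage total: 6,528.
Unconstrained shares: Halvorsen 1,048.1847; Okafor 10,813.7178; Becker 3,791.8658; Sato 5,796.2316.
Capped: Okafor ($8,000.00), Sato ($4,800.00); remaining pool $8,650.00 reallocated over remaining metered usage 1,473.
Remaining shares: Halvorsen 1,873.2858 → $1,873.29; Becker 6,776.7142 → $6,776.71.

Halvorsen: $1,873.29; Okafor: $8,000.00; Becker: $6,776.71; Sato: $4,800.00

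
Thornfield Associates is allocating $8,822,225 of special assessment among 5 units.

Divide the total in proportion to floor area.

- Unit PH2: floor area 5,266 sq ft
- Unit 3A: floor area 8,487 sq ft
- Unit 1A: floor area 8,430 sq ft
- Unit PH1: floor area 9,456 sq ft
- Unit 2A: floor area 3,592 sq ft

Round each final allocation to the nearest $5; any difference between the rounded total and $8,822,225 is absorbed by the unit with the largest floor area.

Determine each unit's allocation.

Total floor area = 5,266 + 8,487 + 8,430 + 9,456 + 3,592 = 35,231.
Pro-rata amounts: Unit PH2 1,318,663.59; Unit 3A 2,125,236.97; Unit 1A 2,110,963.55; Unit PH1 2,367,885.09; Unit 2A 899,475.81.
At nearest $5: Unit PH2 $1,318,665; Unit 3A $2,125,235; Unit 1A $2,110,965; Unit PH1 $2,367,885; Unit 2A $899,475. Sum = $8,822,225.
Sum already equals the total — no adjustment.

Unit PH2: $1,318,665; Unit 3A: $2,125,235; Unit 1A: $2,110,965; Unit PH1: $2,367,885; Unit 2A: $899,475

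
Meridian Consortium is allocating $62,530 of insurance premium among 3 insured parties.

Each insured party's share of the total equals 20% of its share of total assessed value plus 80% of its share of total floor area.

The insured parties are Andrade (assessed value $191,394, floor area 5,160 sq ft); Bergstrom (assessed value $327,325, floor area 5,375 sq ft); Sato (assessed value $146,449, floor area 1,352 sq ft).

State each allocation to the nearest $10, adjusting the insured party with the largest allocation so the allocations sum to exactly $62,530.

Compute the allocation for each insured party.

Andrade: $25,310 · Bergstrom: $28,780 · Sato: $8,440

Totals — assessed value 665,168, floor area 11,887.
Composite weights (20% assessed value + 80% floor area): Andrade 0.4048; Bergstrom 0.4602; Sato 0.1350.
Raw shares: Andrade 25,313.25; Bergstrom 28,773.71; Sato 8,443.04.
After rounding ($10): Andrade $25,310; Bergstrom $28,770; Sato $8,440. Sum = $62,520.
Difference $62,530 − $62,520 = +$10 applied to largest allocation (Bergstrom): Bergstrom becomes $28,780.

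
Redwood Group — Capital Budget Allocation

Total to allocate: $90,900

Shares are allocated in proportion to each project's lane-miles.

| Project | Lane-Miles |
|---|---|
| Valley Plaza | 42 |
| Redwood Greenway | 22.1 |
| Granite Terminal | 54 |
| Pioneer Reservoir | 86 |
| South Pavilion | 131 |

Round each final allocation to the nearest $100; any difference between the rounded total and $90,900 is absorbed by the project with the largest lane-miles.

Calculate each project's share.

Sum of lane-miles: 42 + 22.1 + 54 + 86 + 131 = 335.1.
Proportional shares: Valley Plaza 11,393.02; Redwood Greenway 5,994.90; Granite Terminal 14,648.16; Pioneer Reservoir 23,328.56; South Pavilion 35,535.36.
Rounded to nearest $100: Valley Plaza $11,400; Redwood Greenway $6,000; Granite Terminal $14,600; Pioneer Reservoir $23,300; South Pavilion $35,500. Sum = $90,800.
Difference $90,900 − $90,800 = +$100 applied to largest lane-miles (South Pavilion): South Pavilion becomes $35,600.

Valley Plaza: $11,400 · Redwood Greenway: $6,000 · Granite Terminal: $14,600 · Pioneer Reservoir: $23,300 · South Pavilion: $35,600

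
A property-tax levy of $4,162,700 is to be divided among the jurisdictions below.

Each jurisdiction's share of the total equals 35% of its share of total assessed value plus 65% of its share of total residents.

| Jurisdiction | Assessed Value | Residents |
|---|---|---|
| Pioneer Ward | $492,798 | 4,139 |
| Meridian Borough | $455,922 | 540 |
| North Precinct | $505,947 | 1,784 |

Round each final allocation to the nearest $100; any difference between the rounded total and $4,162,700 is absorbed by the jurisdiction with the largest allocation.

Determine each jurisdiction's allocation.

Pioneer Ward: $2,226,400 | Meridian Borough: $682,700 | North Precinct: $1,253,600

Assessed value total 1,454,667; residents total 6,463.
Composite weights (35% assessed value + 65% residents): Pioneer Ward 0.5348; Meridian Borough 0.1640; North Precinct 0.3012.
Pro-rata amounts: Pioneer Ward 2,226,374.91; Meridian Borough 682,708.65; North Precinct 1,253,616.44.
Rounded to nearest $100: Pioneer Ward $2,226,400; Meridian Borough $682,700; North Precinct $1,253,600. Sum = $4,162,700.
Rounded total matches; no reconciliation needed.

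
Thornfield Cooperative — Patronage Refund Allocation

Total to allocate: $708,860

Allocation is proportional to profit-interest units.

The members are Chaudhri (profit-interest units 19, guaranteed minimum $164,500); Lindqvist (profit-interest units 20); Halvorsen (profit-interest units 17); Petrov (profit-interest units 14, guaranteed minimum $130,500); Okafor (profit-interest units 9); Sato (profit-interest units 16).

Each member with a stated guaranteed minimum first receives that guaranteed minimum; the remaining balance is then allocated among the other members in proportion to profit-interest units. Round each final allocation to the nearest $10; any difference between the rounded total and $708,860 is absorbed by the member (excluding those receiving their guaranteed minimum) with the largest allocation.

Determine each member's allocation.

Chaudhri: $164,500 | Lindqvist: $133,500 | Halvorsen: $113,480 | Petrov: $130,500 | Okafor: $60,080 | Sato: $106,800

Fund the minimums — Chaudhri $164,500; Petrov $130,500. Balance $413,860.
Balance split over remaining profit-interest units 62: Lindqvist 133,503.23 → $133,500; Halvorsen 113,477.74 → $113,480; Okafor 60,076.45 → $60,080; Sato 106,802.58 → $106,800.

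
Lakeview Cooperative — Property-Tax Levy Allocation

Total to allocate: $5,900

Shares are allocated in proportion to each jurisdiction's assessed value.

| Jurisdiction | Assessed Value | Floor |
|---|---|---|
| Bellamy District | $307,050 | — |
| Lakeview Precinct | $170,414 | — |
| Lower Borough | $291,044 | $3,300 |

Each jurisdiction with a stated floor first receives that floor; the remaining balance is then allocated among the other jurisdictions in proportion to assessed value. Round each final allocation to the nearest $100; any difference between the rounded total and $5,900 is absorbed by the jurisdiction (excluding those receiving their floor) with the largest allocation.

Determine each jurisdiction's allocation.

Bellamy District: $1,700; Lakeview Precinct: $900; Lower Borough: $3,300

Guaranteed amounts: Lower Borough $3,300. Balance $2,600.
Balance split over remaining assessed value 477,464: Bellamy District 1,672.02 → $1,700; Lakeview Precinct 927.98 → $900.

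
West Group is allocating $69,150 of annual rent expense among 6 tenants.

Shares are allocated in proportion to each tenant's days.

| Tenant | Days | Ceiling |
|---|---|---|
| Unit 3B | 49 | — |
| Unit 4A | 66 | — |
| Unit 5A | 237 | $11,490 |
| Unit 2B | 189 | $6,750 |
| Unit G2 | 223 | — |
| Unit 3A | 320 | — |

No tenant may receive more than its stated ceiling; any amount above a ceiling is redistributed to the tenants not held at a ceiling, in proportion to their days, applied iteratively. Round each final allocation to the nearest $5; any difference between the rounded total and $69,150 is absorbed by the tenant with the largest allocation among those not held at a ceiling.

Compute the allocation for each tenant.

Sum of days: 1,084.
Pro-rata shares before constraints: Unit 3B 3,125.78; Unit 4A 4,210.24; Unit 5A 15,118.59; Unit 2B 12,056.60; Unit G2 14,225.51; Unit 3A 20,413.28.
Cap binds for Unit 5A ($11,490), Unit 2B ($6,750); balance $50,910 reallocated over remaining days 658.
Remaining shares: Unit 3B 3,791.17 → $3,790; Unit 4A 5,106.47 → $5,105; Unit G2 17,253.69 → $17,255; Unit 3A 24,758.66 → $24,760.

Unit 3B: $3,790 · Unit 4A: $5,105 · Unit 5A: $11,490 · Unit 2B: $6,750 · Unit G2: $17,255 · Unit 3A: $24,760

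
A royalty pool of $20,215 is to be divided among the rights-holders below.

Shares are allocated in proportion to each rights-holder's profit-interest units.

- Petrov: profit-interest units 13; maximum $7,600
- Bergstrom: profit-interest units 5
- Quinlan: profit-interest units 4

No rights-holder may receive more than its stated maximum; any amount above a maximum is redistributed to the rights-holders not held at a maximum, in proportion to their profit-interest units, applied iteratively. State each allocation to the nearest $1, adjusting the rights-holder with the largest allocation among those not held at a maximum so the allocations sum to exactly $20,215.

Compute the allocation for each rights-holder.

Petrov: $7,600; Bergstrom: $7,008; Quinlan: $5,607

Sum of profit-interest units: 22.
Pro-rata shares before constraints: Petrov 11,945.23; Bergstrom 4,594.32; Quinlan 3,675.45.
Capped: Petrov ($7,600); balance $12,615 reallocated over remaining profit-interest units 9.
Remaining shares: Bergstrom 7,008.33 → $7,008; Quinlan 5,606.67 → $5,607.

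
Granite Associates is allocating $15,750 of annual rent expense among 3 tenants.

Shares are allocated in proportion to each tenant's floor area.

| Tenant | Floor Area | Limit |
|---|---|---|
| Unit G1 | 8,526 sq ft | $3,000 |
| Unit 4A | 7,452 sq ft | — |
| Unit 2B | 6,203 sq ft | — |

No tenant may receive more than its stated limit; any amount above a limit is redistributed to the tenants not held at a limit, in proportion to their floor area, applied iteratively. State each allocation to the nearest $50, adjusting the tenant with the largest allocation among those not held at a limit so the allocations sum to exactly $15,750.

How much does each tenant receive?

Unit G1: $3,000 | Unit 4A: $6,950 | Unit 2B: $5,800

Floor area total: 22,181.
Proportional shares (ignoring caps): Unit G1 6,054.03; Unit 4A 5,291.42; Unit 2B 4,404.55.
Capped: Unit G1 ($3,000); balance $12,750 reallocated over remaining floor area 13,655.
Redistributed shares: Unit 4A 6,958.11 → $6,950; Unit 2B 5,791.89 → $5,800.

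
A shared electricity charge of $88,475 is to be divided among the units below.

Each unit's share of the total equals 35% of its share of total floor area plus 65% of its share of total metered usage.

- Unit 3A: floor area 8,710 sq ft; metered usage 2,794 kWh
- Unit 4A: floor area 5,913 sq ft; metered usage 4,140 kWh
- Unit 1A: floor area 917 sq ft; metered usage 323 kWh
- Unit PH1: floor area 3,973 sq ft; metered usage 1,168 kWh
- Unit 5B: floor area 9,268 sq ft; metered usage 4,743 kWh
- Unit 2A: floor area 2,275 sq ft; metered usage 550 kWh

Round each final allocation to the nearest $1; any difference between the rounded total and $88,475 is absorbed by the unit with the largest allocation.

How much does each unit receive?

Unit 3A: $20,398 | Unit 4A: $23,252 | Unit 1A: $2,268 | Unit PH1: $8,858 | Unit 5B: $29,125 | Unit 2A: $4,574

Floor area total 31,056; metered usage total 13,718.
Combined weights (35% floor area + 65% metered usage): Unit 3A 0.2305; Unit 4A 0.2628; Unit 1A 0.0256; Unit PH1 0.1001; Unit 5B 0.3292; Unit 2A 0.0517.
Proportional shares: Unit 3A 20,397.87; Unit 4A 23,251.67; Unit 1A 2,268.43; Unit PH1 8,858.02; Unit 5B 29,124.87; Unit 2A 4,574.14.
After rounding ($1): Unit 3A $20,398; Unit 4A $23,252; Unit 1A $2,268; Unit PH1 $8,858; Unit 5B $29,125; Unit 2A $4,574. Sum = $88,475.
No rounding difference to absorb.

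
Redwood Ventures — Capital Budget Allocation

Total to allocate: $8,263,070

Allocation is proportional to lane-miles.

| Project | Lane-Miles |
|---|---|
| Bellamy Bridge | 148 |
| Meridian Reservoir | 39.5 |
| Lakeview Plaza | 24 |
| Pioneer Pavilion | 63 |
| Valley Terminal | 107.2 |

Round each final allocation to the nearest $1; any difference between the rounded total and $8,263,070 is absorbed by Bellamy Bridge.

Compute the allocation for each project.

Total lane-miles = 381.7.
Proportional shares: Bellamy Bridge 148/381.7 × $8,263,070 = 3,203,915.01; Meridian Reservoir 39.5/381.7 × $8,263,070 = 855,098.94; Lakeview Plaza 24/381.7 × $8,263,070 = 519,553.79; Pioneer Pavilion 63/381.7 × $8,263,070 = 1,363,828.69; Valley Terminal 107.2/381.7 × $8,263,070 = 2,320,673.58.
Rounded to nearest $1: Bellamy Bridge $3,203,915; Meridian Reservoir $855,099; Lakeview Plaza $519,554; Pioneer Pavilion $1,363,829; Valley Terminal $2,320,674. Sum = $8,263,071.
Difference $8,263,070 − $8,263,071 = −$1 applied to Bellamy Bridge: Bellamy Bridge becomes $3,203,914.

Bellamy Bridge: $3,203,914; Meridian Reservoir: $855,099; Lakeview Plaza: $519,554; Pioneer Pavilion: $1,363,829; Valley Terminal: $2,320,674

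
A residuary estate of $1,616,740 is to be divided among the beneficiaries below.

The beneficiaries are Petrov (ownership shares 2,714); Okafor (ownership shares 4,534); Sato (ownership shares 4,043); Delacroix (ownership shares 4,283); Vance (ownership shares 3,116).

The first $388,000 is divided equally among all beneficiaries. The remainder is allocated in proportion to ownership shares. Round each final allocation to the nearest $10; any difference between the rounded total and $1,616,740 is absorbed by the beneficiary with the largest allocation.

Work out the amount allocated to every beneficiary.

Petrov: $256,030; Okafor: $375,670; Sato: $343,400; Delacroix: $359,180; Vance: $282,460

$388,000 shared equally gives $77,600 per beneficiary.
Remainder $1,228,740 by ownership shares (total 18,690): Petrov 178,426.99 → $178,430; Okafor 298,079.57 → $298,080; Sato 265,799.67 → $265,800; Delacroix 281,578.03 → $281,580; Vance 204,855.74 → $204,860.
Rounding difference −$10 on remainder applied to Okafor.
Totals: Petrov $77,600 + $178,430 = $256,030; Okafor $77,600 + $298,070 = $375,670; Sato $77,600 + $265,800 = $343,400; Delacroix $77,600 + $281,580 = $359,180; Vance $77,600 + $204,860 = $282,460.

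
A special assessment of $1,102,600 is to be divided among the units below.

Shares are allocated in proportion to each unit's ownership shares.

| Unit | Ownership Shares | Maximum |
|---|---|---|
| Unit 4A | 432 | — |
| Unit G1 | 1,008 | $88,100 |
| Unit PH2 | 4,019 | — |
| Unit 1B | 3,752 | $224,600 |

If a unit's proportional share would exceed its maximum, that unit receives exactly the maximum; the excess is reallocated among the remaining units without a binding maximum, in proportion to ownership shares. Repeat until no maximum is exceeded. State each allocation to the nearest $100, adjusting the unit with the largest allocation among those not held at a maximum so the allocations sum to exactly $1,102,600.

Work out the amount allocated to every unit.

Combined ownership shares = 9,211.
Pro-rata shares before constraints: Unit 4A 51,712.43; Unit G1 120,662.34; Unit PH2 481,093.19; Unit 1B 449,132.04.
Cap binds for Unit G1 ($88,100), Unit 1B ($224,600); remaining pool $789,900 reallocated over remaining ownership shares 4,451.
Redistributed shares: Unit 4A 76,665.20 → $76,700; Unit PH2 713,234.80 → $713,200.

Unit 4A: $76,700 | Unit G1: $88,100 | Unit PH2: $713,200 | Unit 1B: $224,600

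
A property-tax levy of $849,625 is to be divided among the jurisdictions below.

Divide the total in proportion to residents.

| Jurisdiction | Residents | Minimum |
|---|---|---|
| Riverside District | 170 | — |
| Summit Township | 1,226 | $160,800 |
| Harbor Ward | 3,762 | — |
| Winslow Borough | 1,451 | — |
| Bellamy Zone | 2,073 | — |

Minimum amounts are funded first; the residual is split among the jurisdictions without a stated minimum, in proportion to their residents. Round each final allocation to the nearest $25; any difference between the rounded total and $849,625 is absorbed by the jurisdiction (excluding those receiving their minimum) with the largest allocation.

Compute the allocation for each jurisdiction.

Riverside District: $15,700 | Summit Township: $160,800 | Harbor Ward: $347,550 | Winslow Borough: $134,050 | Bellamy Zone: $191,525

Fund the minimums — Summit Township $160,800. Residual $688,825.
Residual split over remaining residents 7,456: Riverside District 15,705.51 → $15,700; Harbor Ward 347,553.60 → $347,550; Winslow Borough 134,051.11 → $134,050; Bellamy Zone 191,514.78 → $191,525.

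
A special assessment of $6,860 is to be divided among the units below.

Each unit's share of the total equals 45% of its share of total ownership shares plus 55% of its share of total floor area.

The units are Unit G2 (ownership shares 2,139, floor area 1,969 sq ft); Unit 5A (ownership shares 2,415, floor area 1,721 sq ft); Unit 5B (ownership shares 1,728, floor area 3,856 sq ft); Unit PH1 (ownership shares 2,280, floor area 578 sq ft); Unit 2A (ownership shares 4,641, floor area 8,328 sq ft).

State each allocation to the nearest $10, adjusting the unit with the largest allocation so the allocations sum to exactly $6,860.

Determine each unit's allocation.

Unit G2: $950 | Unit 5A: $960 | Unit 5B: $1,290 | Unit PH1: $670 | Unit 2A: $2,990

Ownership shares total 13,203; floor area total 16,452.
Combined weights (45% ownership shares + 55% floor area): Unit G2 0.1387; Unit 5A 0.1398; Unit 5B 0.1878; Unit PH1 0.0970; Unit 2A 0.4366.
Pro-rata amounts: Unit G2 951.68; Unit 5A 959.34; Unit 5B 1,288.34; Unit PH1 665.64; Unit 2A 2,995.01.
Rounded to nearest $10: Unit G2 $950; Unit 5A $960; Unit 5B $1,290; Unit PH1 $670; Unit 2A $3,000. Sum = $6,870.
Difference $6,860 − $6,870 = −$10 applied to largest allocation (Unit 2A): Unit 2A becomes $2,990.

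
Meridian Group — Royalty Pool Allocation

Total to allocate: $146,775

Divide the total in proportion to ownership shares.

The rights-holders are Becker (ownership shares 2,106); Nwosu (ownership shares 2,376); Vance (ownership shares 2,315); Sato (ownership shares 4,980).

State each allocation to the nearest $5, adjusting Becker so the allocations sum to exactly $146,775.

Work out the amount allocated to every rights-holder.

Total ownership shares = 11,777.
Pro-rata amounts: Becker 2,106/11,777 × $146,775 = 26,246.76; Nwosu 2,376/11,777 × $146,775 = 29,611.73; Vance 2,315/11,777 × $146,775 = 28,851.50; Sato 4,980/11,777 × $146,775 = 62,065.00.
Rounded to nearest $5: Becker $26,245; Nwosu $29,610; Vance $28,850; Sato $62,065. Sum = $146,770.
Difference $146,775 − $146,770 = +$5 applied to Becker: Becker becomes $26,250.

Becker: $26,250; Nwosu: $29,610; Vance: $28,850; Sato: $62,065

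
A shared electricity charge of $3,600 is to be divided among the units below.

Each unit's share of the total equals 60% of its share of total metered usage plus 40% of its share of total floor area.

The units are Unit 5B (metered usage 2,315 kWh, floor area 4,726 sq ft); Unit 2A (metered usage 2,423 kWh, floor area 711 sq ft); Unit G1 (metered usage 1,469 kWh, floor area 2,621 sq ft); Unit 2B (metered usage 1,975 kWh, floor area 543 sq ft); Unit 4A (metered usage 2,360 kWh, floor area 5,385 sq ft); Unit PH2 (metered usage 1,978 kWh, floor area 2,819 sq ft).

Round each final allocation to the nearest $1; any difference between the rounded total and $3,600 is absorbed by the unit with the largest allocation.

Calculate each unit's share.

Unit 5B: $804; Unit 2A: $479; Unit G1: $478; Unit 2B: $387; Unit 4A: $869; Unit PH2: $583

Totals — metered usage 12,520, floor area 16,805.
Combined weights (60% metered usage + 40% floor area): Unit 5B 0.2234; Unit 2A 0.1330; Unit G1 0.1328; Unit 2B 0.1076; Unit 4A 0.2413; Unit PH2 0.1619.
Pro-rata amounts: Unit 5B 804.36; Unit 2A 478.95; Unit G1 478.03; Unit 2B 387.26; Unit 4A 868.59; Unit PH2 582.81.
After rounding ($1): Unit 5B $804; Unit 2A $479; Unit G1 $478; Unit 2B $387; Unit 4A $869; Unit PH2 $583. Sum = $3,600.
Sum already equals the total — no adjustment.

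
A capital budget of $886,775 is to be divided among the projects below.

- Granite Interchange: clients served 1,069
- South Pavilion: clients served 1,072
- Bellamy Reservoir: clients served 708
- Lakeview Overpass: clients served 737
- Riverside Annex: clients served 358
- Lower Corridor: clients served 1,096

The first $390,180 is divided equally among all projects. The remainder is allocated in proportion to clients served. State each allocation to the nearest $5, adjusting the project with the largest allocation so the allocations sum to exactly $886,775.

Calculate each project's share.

Granite Interchange: $170,360 | South Pavilion: $170,655 | Bellamy Reservoir: $134,790 | Lakeview Overpass: $137,645 | Riverside Annex: $100,305 | Lower Corridor: $173,020

First tranche $390,180 split equally: $65,030 each.
Remainder $496,595 by clients served (total 5,040): Granite Interchange 105,329.38 → $105,330; South Pavilion 105,624.97 → $105,625; Bellamy Reservoir 69,759.77 → $69,760; Lakeview Overpass 72,617.17 → $72,615; Riverside Annex 35,274.01 → $35,275; Lower Corridor 107,989.71 → $107,990.
Totals: Granite Interchange $65,030 + $105,330 = $170,360; South Pavilion $65,030 + $105,625 = $170,655; Bellamy Reservoir $65,030 + $69,760 = $134,790; Lakeview Overpass $65,030 + $72,615 = $137,645; Riverside Annex $65,030 + $35,275 = $100,305; Lower Corridor $65,030 + $107,990 = $173,020.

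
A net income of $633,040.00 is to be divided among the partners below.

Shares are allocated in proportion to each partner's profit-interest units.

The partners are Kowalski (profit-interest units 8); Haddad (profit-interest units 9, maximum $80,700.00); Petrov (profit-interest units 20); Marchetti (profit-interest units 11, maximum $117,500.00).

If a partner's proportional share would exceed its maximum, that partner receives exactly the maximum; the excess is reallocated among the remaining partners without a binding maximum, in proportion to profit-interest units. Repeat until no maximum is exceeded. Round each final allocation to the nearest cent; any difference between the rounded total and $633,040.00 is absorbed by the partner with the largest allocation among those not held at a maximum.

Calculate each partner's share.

Sum of profit-interest units: 48.
Unconstrained shares: Kowalski 105,506.6667; Haddad 118,695.0000; Petrov 263,766.6667; Marchetti 145,071.6667.
Cap binds for Haddad ($80,700.00), Marchetti ($117,500.00); residual $434,840.00 reallocated over remaining profit-interest units 28.
Shares after redistribution: Kowalski 124,240.0000 → $124,240.00; Petrov 310,600.0000 → $310,600.00.

Kowalski: $124,240.00; Haddad: $80,700.00; Petrov: $310,600.00; Marchetti: $117,500.00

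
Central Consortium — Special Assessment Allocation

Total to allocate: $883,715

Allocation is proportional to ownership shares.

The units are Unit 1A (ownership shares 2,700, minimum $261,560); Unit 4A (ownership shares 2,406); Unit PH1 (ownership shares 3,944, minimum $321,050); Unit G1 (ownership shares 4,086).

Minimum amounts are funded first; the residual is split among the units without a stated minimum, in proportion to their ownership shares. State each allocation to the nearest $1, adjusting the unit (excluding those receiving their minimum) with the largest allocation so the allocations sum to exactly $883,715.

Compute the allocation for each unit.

Unit 1A: $261,560 | Unit 4A: $111,593 | Unit PH1: $321,050 | Unit G1: $189,512

Minimums first: Unit 1A $261,560; Unit PH1 $321,050. Residual $301,105.
Residual split over remaining ownership shares 6,492: Unit 4A 111,592.52 → $111,593; Unit G1 189,512.48 → $189,512.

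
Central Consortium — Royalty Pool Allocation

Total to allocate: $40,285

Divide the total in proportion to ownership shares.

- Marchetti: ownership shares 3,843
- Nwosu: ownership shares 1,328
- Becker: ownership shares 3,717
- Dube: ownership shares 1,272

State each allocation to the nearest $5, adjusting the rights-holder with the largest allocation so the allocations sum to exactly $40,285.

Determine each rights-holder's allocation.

Marchetti: $15,235 · Nwosu: $5,265 · Becker: $14,740 · Dube: $5,045

Combined ownership shares = 10,160.
Proportional shares: Marchetti 3,843/10,160 × $40,285 = 15,237.72; Nwosu 1,328/10,160 × $40,285 = 5,265.60; Becker 3,717/10,160 × $40,285 = 14,738.12; Dube 1,272/10,160 × $40,285 = 5,043.56.
At nearest $5: Marchetti $15,240; Nwosu $5,265; Becker $14,740; Dube $5,045. Sum = $40,290.
Difference $40,285 − $40,290 = −$5 applied to largest allocation (Marchetti): Marchetti becomes $15,235.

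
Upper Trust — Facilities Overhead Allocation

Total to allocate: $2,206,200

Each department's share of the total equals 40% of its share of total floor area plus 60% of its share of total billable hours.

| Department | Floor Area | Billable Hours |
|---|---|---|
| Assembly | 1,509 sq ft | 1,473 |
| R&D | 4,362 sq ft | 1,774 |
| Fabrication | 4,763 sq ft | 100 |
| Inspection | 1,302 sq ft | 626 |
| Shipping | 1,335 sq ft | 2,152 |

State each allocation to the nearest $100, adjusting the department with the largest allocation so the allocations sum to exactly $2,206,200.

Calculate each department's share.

Floor area total 13,271; billable hours total 6,125.
Composite weights (40% floor area + 60% billable hours): Assembly 0.1898; R&D 0.3053; Fabrication 0.1534; Inspection 0.1006; Shipping 0.2510.
Unrounded shares: Assembly 418,684.93; R&D 673,451.90; Fabrication 338,336.36; Inspection 221,868.52; Shipping 553,858.30.
Rounded to nearest $100: Assembly $418,700; R&D $673,500; Fabrication $338,300; Inspection $221,900; Shipping $553,900. Sum = $2,206,300.
Difference $2,206,200 − $2,206,300 = −$100 applied to largest allocation (R&D): R&D becomes $673,400.

Assembly: $418,700; R&D: $673,400; Fabrication: $338,300; Inspection: $221,900; Shipping: $553,900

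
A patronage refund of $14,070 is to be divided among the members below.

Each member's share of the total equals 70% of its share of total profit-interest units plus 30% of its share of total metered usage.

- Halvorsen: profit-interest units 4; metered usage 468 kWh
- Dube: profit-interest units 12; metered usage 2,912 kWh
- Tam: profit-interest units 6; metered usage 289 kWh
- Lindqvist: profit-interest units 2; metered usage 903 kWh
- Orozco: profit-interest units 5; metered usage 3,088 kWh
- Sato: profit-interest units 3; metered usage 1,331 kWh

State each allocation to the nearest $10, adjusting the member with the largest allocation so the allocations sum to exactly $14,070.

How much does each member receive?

Totals — profit-interest units 32, metered usage 8,991.
Combined weights (70% profit-interest units + 30% metered usage): Halvorsen 0.1031; Dube 0.3597; Tam 0.1409; Lindqvist 0.0739; Orozco 0.2124; Sato 0.1100.
Pro-rata amounts: Halvorsen 1,450.84; Dube 5,060.47; Tam 1,982.36; Lindqvist 1,039.49; Orozco 2,988.63; Sato 1,548.21.
After rounding ($10): Halvorsen $1,450; Dube $5,060; Tam $1,980; Lindqvist $1,040; Orozco $2,990; Sato $1,550. Sum = $14,070.
No rounding difference to absorb.

Halvorsen: $1,450; Dube: $5,060; Tam: $1,980; Lindqvist: $1,040; Orozco: $2,990; Sato: $1,550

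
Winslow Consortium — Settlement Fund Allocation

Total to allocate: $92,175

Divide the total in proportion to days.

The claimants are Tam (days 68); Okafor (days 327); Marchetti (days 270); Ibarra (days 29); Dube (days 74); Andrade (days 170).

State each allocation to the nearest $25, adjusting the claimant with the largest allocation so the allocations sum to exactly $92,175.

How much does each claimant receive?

Days total: 938.
Unrounded shares: Tam 68/938 × $92,175 = 6,682.20; Okafor 327/938 × $92,175 = 32,133.50; Marchetti 270/938 × $92,175 = 26,532.25; Ibarra 29/938 × $92,175 = 2,849.76; Dube 74/938 × $92,175 = 7,271.80; Andrade 170/938 × $92,175 = 16,705.49.
Rounded to nearest $25: Tam $6,675; Okafor $32,125; Marchetti $26,525; Ibarra $2,850; Dube $7,275; Andrade $16,700. Sum = $92,150.
Difference $92,175 − $92,150 = +$25 applied to largest allocation (Okafor): Okafor becomes $32,150.

Tam: $6,675 | Okafor: $32,150 | Marchetti: $26,525 | Ibarra: $2,850 | Dube: $7,275 | Andrade: $16,700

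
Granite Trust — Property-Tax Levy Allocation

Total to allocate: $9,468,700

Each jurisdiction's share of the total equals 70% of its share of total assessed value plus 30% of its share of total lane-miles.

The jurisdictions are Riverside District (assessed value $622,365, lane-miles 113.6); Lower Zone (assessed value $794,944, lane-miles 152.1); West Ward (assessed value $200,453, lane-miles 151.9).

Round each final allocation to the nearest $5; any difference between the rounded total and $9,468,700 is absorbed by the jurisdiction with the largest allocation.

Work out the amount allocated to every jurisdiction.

Riverside District: $3,322,610; Lower Zone: $4,291,560; West Ward: $1,854,530

Assessed value total 1,617,762; lane-miles total 417.6.
Composite weights (70% assessed value + 30% lane-miles): Riverside District 0.3509; Lower Zone 0.4532; West Ward 0.1959.
Pro-rata amounts: Riverside District 3,322,608.21; Lower Zone 4,291,562.81; West Ward 1,854,528.98.
After rounding ($5): Riverside District $3,322,610; Lower Zone $4,291,565; West Ward $1,854,530. Sum = $9,468,705.
Difference $9,468,700 − $9,468,705 = −$5 applied to largest allocation (Lower Zone): Lower Zone becomes $4,291,560.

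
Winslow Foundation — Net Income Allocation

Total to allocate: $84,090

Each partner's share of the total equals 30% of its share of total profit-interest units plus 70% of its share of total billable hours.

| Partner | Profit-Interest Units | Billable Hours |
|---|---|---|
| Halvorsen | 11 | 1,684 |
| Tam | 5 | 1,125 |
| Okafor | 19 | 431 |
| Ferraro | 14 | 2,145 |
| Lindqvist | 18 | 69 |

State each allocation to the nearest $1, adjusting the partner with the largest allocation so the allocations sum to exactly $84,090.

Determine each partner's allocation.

Halvorsen: $22,317 · Tam: $14,024 · Okafor: $11,806 · Ferraro: $28,421 · Lindqvist: $7,522

Profit-interest units total 67; billable hours total 5,454.
Combined weights (30% profit-interest units + 70% billable hours): Halvorsen 0.2654; Tam 0.1668; Okafor 0.1404; Ferraro 0.3380; Lindqvist 0.0895.
Proportional shares: Halvorsen 22,316.53; Tam 14,024.32; Okafor 11,805.55; Ferraro 28,421.503; Lindqvist 7,522.09.
At nearest $1: Halvorsen $22,317; Tam $14,024; Okafor $11,806; Ferraro $28,422; Lindqvist $7,522. Sum = $84,091.
Difference $84,090 − $84,091 = −$1 applied to largest allocation (Ferraro): Ferraro becomes $28,421.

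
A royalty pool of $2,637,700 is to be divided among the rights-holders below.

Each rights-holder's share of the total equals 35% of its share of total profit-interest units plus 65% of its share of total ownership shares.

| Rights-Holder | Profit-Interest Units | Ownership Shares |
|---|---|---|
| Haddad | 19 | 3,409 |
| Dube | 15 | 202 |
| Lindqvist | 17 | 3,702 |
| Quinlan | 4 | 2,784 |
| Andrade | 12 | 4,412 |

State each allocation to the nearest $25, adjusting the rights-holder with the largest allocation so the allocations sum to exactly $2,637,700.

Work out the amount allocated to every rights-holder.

Haddad: $664,650 | Dube: $230,550 | Lindqvist: $671,700 | Quinlan: $384,100 | Andrade: $686,700

Totals — profit-interest units 67, ownership shares 14,509.
Composite weights (35% profit-interest units + 65% ownership shares): Haddad 0.2520; Dube 0.0874; Lindqvist 0.2547; Quinlan 0.1456; Andrade 0.2603.
Pro-rata amounts: Haddad 664,637.57; Dube 230,555.46; Lindqvist 671,702.84; Quinlan 384,096.88; Andrade 686,707.24.
After rounding ($25): Haddad $664,650; Dube $230,550; Lindqvist $671,700; Quinlan $384,100; Andrade $686,700. Sum = $2,637,700.
Rounded total matches; no reconciliation needed.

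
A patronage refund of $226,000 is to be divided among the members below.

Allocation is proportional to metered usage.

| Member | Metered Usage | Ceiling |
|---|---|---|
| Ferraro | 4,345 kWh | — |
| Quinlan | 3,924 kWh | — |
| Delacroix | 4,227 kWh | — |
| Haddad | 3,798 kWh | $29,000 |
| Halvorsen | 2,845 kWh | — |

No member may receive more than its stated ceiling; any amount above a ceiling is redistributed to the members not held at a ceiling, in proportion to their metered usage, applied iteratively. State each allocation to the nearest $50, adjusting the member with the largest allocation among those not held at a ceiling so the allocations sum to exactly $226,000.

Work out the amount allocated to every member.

Ferraro: $55,750 | Quinlan: $50,400 | Delacroix: $54,300 | Haddad: $29,000 | Halvorsen: $36,550

Sum of metered usage: 19,139.
Proportional shares (ignoring caps): Ferraro 51,307.28; Quinlan 46,335.96; Delacroix 49,913.89; Haddad 44,848.11; Halvorsen 33,594.75.
Cap binds for Haddad ($29,000); residual $197,000 reallocated over remaining metered usage 15,341.
Redistributed shares: Ferraro 55,795.91 → $55,800; Quinlan 50,389.67 → $50,400; Delacroix 54,280.62 → $54,300; Halvorsen 36,533.80 → $36,550.
Rounding difference −$50 applied to Ferraro → $55,750.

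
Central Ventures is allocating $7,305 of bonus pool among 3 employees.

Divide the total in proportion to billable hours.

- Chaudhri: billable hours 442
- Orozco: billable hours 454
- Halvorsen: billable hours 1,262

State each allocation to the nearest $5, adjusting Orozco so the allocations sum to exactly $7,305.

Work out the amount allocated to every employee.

Chaudhri: $1,495 | Orozco: $1,540 | Halvorsen: $4,270

Sum of billable hours: 2,158.
Raw shares: Chaudhri 442/2,158 × $7,305 = 1,496.20; Orozco 454/2,158 × $7,305 = 1,536.83; Halvorsen 1,262/2,158 × $7,305 = 4,271.97.
Rounded to nearest $5: Chaudhri $1,495; Orozco $1,535; Halvorsen $4,270. Sum = $7,300.
Difference $7,305 − $7,300 = +$5 applied to Orozco: Orozco becomes $1,540.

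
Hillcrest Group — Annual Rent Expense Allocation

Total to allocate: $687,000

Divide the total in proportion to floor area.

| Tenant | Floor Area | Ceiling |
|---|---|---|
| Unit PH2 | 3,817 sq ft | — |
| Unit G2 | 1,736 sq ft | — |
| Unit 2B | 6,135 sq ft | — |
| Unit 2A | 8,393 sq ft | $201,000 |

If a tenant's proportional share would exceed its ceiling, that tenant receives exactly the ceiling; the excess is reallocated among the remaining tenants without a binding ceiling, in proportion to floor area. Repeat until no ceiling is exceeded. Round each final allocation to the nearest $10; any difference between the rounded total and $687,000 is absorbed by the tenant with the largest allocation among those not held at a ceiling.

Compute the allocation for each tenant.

Floor area total: 20,081.
Unconstrained shares: Unit PH2 130,585.08; Unit G2 59,391.07; Unit 2B 209,887.21; Unit 2A 287,136.65.
Cap binds for Unit 2A ($201,000); balance $486,000 reallocated over remaining floor area 11,688.
Shares after redistribution: Unit PH2 158,715.09 → $158,720; Unit G2 72,184.80 → $72,180; Unit 2B 255,100.10 → $255,100.

Unit PH2: $158,720; Unit G2: $72,180; Unit 2B: $255,100; Unit 2A: $201,000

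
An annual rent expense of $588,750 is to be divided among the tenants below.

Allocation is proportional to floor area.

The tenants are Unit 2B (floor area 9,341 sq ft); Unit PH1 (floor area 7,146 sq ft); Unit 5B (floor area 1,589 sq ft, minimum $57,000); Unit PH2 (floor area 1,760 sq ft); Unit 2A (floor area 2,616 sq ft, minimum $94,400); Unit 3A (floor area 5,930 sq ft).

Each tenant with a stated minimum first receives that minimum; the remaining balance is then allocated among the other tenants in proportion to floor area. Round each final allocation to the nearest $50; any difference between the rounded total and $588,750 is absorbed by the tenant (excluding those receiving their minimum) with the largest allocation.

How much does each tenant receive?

Unit 2B: $169,000 · Unit PH1: $129,250 · Unit 5B: $57,000 · Unit PH2: $31,850 · Unit 2A: $94,400 · Unit 3A: $107,250

Guaranteed amounts: Unit 5B $57,000; Unit 2A $94,400. Remaining pool $437,350.
Remaining pool split over remaining floor area 24,177: Unit 2B 168,974.08 → $168,950; Unit PH1 129,267.61 → $129,250; Unit PH2 31,837.53 → $31,850; Unit 3A 107,270.77 → $107,250.
Rounding difference +$50 applied to Unit 2B → $169,000.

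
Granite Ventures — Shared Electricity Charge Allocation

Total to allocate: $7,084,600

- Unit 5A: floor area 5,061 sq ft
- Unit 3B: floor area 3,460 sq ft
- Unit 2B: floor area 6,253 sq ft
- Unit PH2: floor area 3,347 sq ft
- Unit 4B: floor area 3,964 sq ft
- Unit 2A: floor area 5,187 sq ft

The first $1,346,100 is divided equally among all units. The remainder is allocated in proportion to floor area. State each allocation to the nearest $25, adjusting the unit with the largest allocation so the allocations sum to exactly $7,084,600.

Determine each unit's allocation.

Unit 5A: $1,289,275; Unit 3B: $952,400; Unit 2B: $1,540,075; Unit PH2: $928,625; Unit 4B: $1,058,450; Unit 2A: $1,315,775

$1,346,100 shared equally gives $224,350 per unit.
Remainder $5,738,500 by floor area (total 27,272): Unit 5A 1,064,921.84 → $1,064,925; Unit 3B 728,043.78 → $728,050; Unit 2B 1,315,739.24 → $1,315,750; Unit PH2 704,266.63 → $704,275; Unit 4B 834,094.09 → $834,100; Unit 2A 1,091,434.42 → $1,091,425.
Rounding difference −$25 on remainder applied to Unit 2B.
Totals: Unit 5A $224,350 + $1,064,925 = $1,289,275; Unit 3B $224,350 + $728,050 = $952,400; Unit 2B $224,350 + $1,315,725 = $1,540,075; Unit PH2 $224,350 + $704,275 = $928,625; Unit 4B $224,350 + $834,100 = $1,058,450; Unit 2A $224,350 + $1,091,425 = $1,315,775.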